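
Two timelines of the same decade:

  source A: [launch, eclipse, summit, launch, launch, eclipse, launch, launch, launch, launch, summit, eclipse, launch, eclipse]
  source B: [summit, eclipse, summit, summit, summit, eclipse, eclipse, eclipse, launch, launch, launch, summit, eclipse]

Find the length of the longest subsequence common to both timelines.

8

Pick eclipse [2,2] → summit [3,5] → eclipse [6,8] → launch [8,9] → launch [9,10] → launch [10,11] → summit [11,12] → eclipse [14,13]; all 8 events appear in both, in order, and the DP table's final entry dp[14][13] is also 8, so no common subsequence is longer.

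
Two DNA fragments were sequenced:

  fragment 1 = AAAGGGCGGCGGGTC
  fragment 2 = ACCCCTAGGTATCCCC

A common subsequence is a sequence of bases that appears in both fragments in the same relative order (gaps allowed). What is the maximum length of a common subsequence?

Taking A at fragment 1[1]=fragment 2[1], A at fragment 1[3]=fragment 2[7], G at fragment 1[4]=fragment 2[8], G at fragment 1[5]=fragment 2[9], C at fragment 1[7]=fragment 2[14], C at fragment 1[10]=fragment 2[15], C at fragment 1[15]=fragment 2[16] gives a common subsequence of length 7, and the DP table's final entry dp[15][16] is also 7, so no common subsequence is longer.

7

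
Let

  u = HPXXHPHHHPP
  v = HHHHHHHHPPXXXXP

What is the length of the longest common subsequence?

7

Pick H (u #1, v #4); then H (u #5, v #5); then H (u #7, v #6); then H (u #8, v #7); then H (u #9, v #8); then P (u #10, v #10); then P (u #11, v #15); all 7 characters appear in both, in order. Since dp[11][15] = 7, nothing longer is possible.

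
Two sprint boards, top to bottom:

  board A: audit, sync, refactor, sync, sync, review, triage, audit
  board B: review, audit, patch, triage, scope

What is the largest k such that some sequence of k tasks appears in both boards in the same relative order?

2

Pick audit at board A[1]=board B[2] → triage at board A[7]=board B[4]; all 2 tasks appear in both, in order. Since dp[8][5] = 2, nothing longer is possible.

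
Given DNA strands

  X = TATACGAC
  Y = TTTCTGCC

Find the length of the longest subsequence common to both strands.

Pick T at X[1]=Y[2], then T at X[3]=Y[3], then C at X[5]=Y[4], then G at X[6]=Y[6], then C at X[8]=Y[8]; all 5 bases appear in both, in order. Since dp[8][8] = 5, nothing longer is possible.

5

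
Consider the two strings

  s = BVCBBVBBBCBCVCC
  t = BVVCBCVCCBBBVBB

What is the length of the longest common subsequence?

Match B at s[1]=t[1] → V at s[2]=t[3] → C at s[3]=t[4] → B at s[4]=t[5] → B at s[5]=t[10] → B at s[7]=t[11] → B at s[8]=t[12] → B at s[9]=t[14] → B at s[11]=t[15] — 9 characters in the same relative order in both. Since dp[15][15] = 9, nothing longer is possible.

9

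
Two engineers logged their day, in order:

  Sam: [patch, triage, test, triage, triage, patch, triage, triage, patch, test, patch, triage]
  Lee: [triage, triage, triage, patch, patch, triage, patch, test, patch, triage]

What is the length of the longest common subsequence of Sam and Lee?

9

Pick triage [2,1]; then triage [4,2]; then triage [5,3]; then patch [6,5]; then triage [8,6]; then patch [9,7]; then test [10,8]; then patch [11,9]; then triage [12,10]; all 9 tasks appear in both, in order, and the DP table's final entry dp[12][10] is also 9, so no common subsequence is longer.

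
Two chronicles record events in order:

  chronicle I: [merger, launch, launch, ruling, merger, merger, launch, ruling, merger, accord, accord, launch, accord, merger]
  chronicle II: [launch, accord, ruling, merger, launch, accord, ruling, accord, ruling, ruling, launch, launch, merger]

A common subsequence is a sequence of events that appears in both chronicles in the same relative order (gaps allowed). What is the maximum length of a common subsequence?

Taking launch (chronicle I #2, chronicle II #1); then ruling (chronicle I #4, chronicle II #3); then merger (chronicle I #6, chronicle II #4); then launch (chronicle I #7, chronicle II #5); then ruling (chronicle I #8, chronicle II #7); then accord (chronicle I #10, chronicle II #8); then launch (chronicle I #12, chronicle II #12); then merger (chronicle I #14, chronicle II #13) gives a common subsequence of length 8, and the DP table's final entry dp[14][13] is also 8, so no common subsequence is longer.

8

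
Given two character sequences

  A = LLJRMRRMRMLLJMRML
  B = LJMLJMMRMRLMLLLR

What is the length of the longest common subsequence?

One common subsequence of length 11: L (A #1, B #1) → L (A #2, B #4) → J (A #3, B #5) → M (A #5, B #7) → R (A #7, B #8) → M (A #8, B #9) → R (A #9, B #10) → M (A #10, B #12) → L (A #11, B #14) → L (A #12, B #15) → R (A #15, B #16). dp[17][16] = 11 confirms this is the maximum.

11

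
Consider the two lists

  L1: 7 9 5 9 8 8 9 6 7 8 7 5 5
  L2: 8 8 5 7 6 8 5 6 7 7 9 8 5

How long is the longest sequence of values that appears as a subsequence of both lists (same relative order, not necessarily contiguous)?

Taking 7 at L1[1]=L2[4], then 5 at L1[3]=L2[7], then 6 at L1[8]=L2[8], then 7 at L1[9]=L2[10], then 8 at L1[10]=L2[12], then 5 at L1[13]=L2[13] gives a common subsequence of length 6, and the DP table's final entry dp[13][13] is also 6, so no common subsequence is longer.

6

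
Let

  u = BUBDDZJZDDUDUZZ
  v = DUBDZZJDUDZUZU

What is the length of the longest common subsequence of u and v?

Taking U [2,2], B [3,3], D [4,4], Z [6,6], J [7,7], D [10,8], U [11,9], D [12,10], U [13,12], Z [14,13] gives a common subsequence of length 10, and the DP table's final entry dp[15][14] is also 10, so no common subsequence is longer.

10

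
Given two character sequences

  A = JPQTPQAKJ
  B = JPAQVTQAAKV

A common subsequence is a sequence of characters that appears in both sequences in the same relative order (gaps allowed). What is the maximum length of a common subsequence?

Taking J [1,1], P [2,2], Q [3,4], T [4,6], Q [6,7], A [7,9], K [8,10] gives a common subsequence of length 7. The LCS DP gives dp[9][11] = 7, so this is optimal.

7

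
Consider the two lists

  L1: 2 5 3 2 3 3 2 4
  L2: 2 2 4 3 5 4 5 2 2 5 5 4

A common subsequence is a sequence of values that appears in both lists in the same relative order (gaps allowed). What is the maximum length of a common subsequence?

5

Pick 2 [1,2]; then 5 [2,7]; then 2 [4,8]; then 2 [7,9]; then 4 [8,12]; all 5 values appear in both, in order. The LCS DP gives dp[8][12] = 5, so this is optimal.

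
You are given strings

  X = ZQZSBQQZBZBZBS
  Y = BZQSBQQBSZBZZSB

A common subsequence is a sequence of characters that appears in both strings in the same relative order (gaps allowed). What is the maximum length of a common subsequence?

Taking Z (X #1, Y #2) → Q (X #2, Y #3) → S (X #4, Y #4) → B (X #5, Y #5) → Q (X #6, Y #6) → Q (X #7, Y #7) → Z (X #8, Y #10) → B (X #9, Y #11) → Z (X #10, Y #12) → Z (X #12, Y #13) → B (X #13, Y #15) gives a common subsequence of length 11. Since dp[14][15] = 11, nothing longer is possible.

11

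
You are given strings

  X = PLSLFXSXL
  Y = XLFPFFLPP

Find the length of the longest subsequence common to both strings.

3

Pick P at X[1]=Y[4] → F at X[5]=Y[6] → L at X[9]=Y[7]; all 3 characters appear in both, in order. dp[9][9] = 3 confirms this is the maximum.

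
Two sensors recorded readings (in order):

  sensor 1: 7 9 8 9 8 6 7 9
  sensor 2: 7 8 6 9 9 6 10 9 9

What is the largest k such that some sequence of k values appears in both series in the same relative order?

5

Let dp[i][j] be the LCS length of the first i values of sensor 1 and the first j values of sensor 2. dp[i][j] = dp[i-1][j-1]+1 when the i-th and j-th values match, else max(dp[i-1][j], dp[i][j-1]).
    ·  7  8  6  9  9  6 10  9  9
 ·  0  0  0  0  0  0  0  0  0  0
 7  0  1  1  1  1  1  1  1  1  1
 9  0  1  1  1  2  2  2  2  2  2
 8  0  1  2  2  2  2  2  2  2  2
 9  0  1  2  2  3  3  3  3  3  3
 8  0  1  2  2  3  3  3  3  3  3
 6  0  1  2  3  3  3  4  4  4  4
 7  0  1  2  3  3  3  4  4  4  4
 9  0  1  2  3  4  4  4  4  5  5
dp[8][9] = 5. One LCS (by backtracking along matches): 7, 9, 9, 6, 9.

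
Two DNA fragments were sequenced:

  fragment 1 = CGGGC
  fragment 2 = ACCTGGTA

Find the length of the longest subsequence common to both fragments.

3

Taking C at fragment 1[1]=fragment 2[3], G at fragment 1[2]=fragment 2[5], G at fragment 1[3]=fragment 2[6] gives a common subsequence of length 3. Since dp[5][8] = 3, nothing longer is possible.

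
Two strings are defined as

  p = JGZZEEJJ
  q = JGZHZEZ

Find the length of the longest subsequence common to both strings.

5

Let dp[i][j] be the LCS length of the first i characters of p and the first j characters of q. dp[i][j] = dp[i-1][j-1]+1 when the i-th and j-th characters match, else max(dp[i-1][j], dp[i][j-1]).
    ·  J  G  Z  H  Z  E  Z
 ·  0  0  0  0  0  0  0  0
 J  0  1  1  1  1  1  1  1
 G  0  1  2  2  2  2  2  2
 Z  0  1  2  3  3  3  3  3
 Z  0  1  2  3  3  4  4  4
 E  0  1  2  3  3  4  5  5
 E  0  1  2  3  3  4  5  5
 J  0  1  2  3  3  4  5  5
 J  0  1  2  3  3  4  5  5
dp[8][7] = 5. One LCS (by backtracking along matches): JGZZE.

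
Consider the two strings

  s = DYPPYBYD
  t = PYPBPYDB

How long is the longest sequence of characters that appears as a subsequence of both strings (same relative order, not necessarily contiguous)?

5

Let dp[i][j] be the LCS length of the first i characters of s and the first j characters of t. dp[i][j] = dp[i-1][j-1]+1 when the i-th and j-th characters match, else max(dp[i-1][j], dp[i][j-1]).
    ·  P  Y  P  B  P  Y  D  B
 ·  0  0  0  0  0  0  0  0  0
 D  0  0  0  0  0  0  0  1  1
 Y  0  0  1  1  1  1  1  1  1
 P  0  1  1  2  2  2  2  2  2
 P  0  1  1  2  2  3  3  3  3
 Y  0  1  2  2  2  3  4  4  4
 B  0  1  2  2  3  3  4  4  5
 Y  0  1  2  2  3  3  4  4  5
 D  0  1  2  2  3  3  4  5  5
dp[8][8] = 5. One LCS (by backtracking along matches): YPPYB.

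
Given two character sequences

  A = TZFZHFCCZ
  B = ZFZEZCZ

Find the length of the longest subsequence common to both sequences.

5

Pick Z (A #2, B #1) → F (A #3, B #2) → Z (A #4, B #5) → C (A #8, B #6) → Z (A #9, B #7); all 5 characters appear in both, in order. The LCS DP gives dp[9][7] = 5, so this is optimal.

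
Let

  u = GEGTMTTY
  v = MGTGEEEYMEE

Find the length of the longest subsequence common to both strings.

Match G at u[1]=v[4] → E at u[2]=v[7] → M at u[5]=v[9] — 3 characters in the same relative order in both. dp[8][11] = 3 confirms this is the maximum.

3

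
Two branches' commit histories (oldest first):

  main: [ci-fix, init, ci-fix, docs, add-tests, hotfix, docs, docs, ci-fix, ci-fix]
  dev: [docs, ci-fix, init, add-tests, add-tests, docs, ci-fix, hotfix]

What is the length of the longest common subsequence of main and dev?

5

Pick ci-fix [1,2], init [2,3], add-tests [5,5], docs [8,6], ci-fix [9,7]; all 5 commits appear in both, in order. dp[10][8] = 5 confirms this is the maximum.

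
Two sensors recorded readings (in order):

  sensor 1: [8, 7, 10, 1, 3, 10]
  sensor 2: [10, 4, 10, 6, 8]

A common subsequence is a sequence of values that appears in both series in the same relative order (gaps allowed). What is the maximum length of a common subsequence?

Let dp[i][j] be the LCS length of the first i values of sensor 1 and the first j values of sensor 2. dp[i][j] = dp[i-1][j-1]+1 when the i-th and j-th values match, else max(dp[i-1][j], dp[i][j-1]).
    · 10  4 10  6  8
 ·  0  0  0  0  0  0
 8  0  0  0  0  0  1
 7  0  0  0  0  0  1
10  0  1  1  1  1  1
 1  0  1  1  1  1  1
 3  0  1  1  1  1  1
10  0  1  1  2  2  2
dp[6][5] = 2. One LCS (by backtracking along matches): 10, 10.

2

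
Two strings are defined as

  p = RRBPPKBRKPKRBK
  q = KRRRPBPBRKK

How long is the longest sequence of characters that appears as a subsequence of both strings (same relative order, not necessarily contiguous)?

8

Pick R (p #1, q #3) → R (p #2, q #4) → B (p #3, q #6) → P (p #5, q #7) → B (p #7, q #8) → R (p #8, q #9) → K (p #11, q #10) → K (p #14, q #11); all 8 characters appear in both, in order. dp[14][11] = 8 confirms this is the maximum.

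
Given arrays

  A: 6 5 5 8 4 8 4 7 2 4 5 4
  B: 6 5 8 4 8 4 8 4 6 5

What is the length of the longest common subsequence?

Match 6 at A[1]=B[1]; then 5 at A[3]=B[2]; then 8 at A[4]=B[3]; then 4 at A[5]=B[4]; then 8 at A[6]=B[5]; then 4 at A[7]=B[6]; then 4 at A[10]=B[8]; then 5 at A[11]=B[10] — 8 values in the same relative order in both, and the DP table's final entry dp[12][10] is also 8, so no common subsequence is longer.

8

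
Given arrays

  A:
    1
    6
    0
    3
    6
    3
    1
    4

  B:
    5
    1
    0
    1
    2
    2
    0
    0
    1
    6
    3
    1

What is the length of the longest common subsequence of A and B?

Pick 1 [1,4]; then 0 [3,8]; then 6 [5,10]; then 3 [6,11]; then 1 [7,12]; all 5 values appear in both, in order, and the DP table's final entry dp[8][12] is also 5, so no common subsequence is longer.

5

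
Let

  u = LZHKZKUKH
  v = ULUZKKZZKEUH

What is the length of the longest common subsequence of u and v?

Let dp[i][j] be the LCS length of the first i characters of u and the first j characters of v. dp[i][j] = dp[i-1][j-1]+1 when the i-th and j-th characters match, else max(dp[i-1][j], dp[i][j-1]).
    ·  U  L  U  Z  K  K  Z  Z  K  E  U  H
 ·  0  0  0  0  0  0  0  0  0  0  0  0  0
 L  0  0  1  1  1  1  1  1  1  1  1  1  1
 Z  0  0  1  1  2  2  2  2  2  2  2  2  2
 H  0  0  1  1  2  2  2  2  2  2  2  2  3
 K  0  0  1  1  2  3  3  3  3  3  3  3  3
 Z  0  0  1  1  2  3  3  4  4  4  4  4  4
 K  0  0  1  1  2  3  4  4  4  5  5  5  5
 U  0  1  1  2  2  3  4  4  4  5  5  6  6
 K  0  1  1  2  2  3  4  4  4  5  5  6  6
 H  0  1  1  2  2  3  4  4  4  5  5  6  7
dp[9][12] = 7. One LCS (by backtracking along matches): LZKZKUH.

7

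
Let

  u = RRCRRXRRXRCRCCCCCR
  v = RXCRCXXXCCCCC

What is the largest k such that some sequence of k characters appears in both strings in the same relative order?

10

Match R [1,1]; then R [2,4]; then C [3,5]; then X [6,7]; then X [9,8]; then C [13,9]; then C [14,10]; then C [15,11]; then C [16,12]; then C [17,13] — 10 characters in the same relative order in both, and the DP table's final entry dp[18][13] is also 10, so no common subsequence is longer.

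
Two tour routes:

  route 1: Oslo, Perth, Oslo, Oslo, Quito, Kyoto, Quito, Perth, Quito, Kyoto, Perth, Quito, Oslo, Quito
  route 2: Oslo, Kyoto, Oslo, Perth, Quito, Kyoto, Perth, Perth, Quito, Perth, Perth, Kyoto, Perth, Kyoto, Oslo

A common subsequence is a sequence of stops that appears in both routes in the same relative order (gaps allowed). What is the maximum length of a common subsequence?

9

Pick Oslo (route 1 #1, route 2 #3), Perth (route 1 #2, route 2 #4), Quito (route 1 #5, route 2 #5), Kyoto (route 1 #6, route 2 #6), Quito (route 1 #7, route 2 #9), Perth (route 1 #8, route 2 #11), Kyoto (route 1 #10, route 2 #12), Perth (route 1 #11, route 2 #13), Oslo (route 1 #13, route 2 #15); all 9 stops appear in both, in order. dp[14][15] = 9 confirms this is the maximum.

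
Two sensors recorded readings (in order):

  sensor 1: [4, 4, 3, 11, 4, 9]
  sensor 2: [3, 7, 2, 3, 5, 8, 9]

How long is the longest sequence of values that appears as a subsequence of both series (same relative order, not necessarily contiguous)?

Let dp[i][j] be the LCS length of the first i values of sensor 1 and the first j values of sensor 2. dp[i][j] = dp[i-1][j-1]+1 when the i-th and j-th values match, else max(dp[i-1][j], dp[i][j-1]).
    ·  3  7  2  3  5  8  9
 ·  0  0  0  0  0  0  0  0
 4  0  0  0  0  0  0  0  0
 4  0  0  0  0  0  0  0  0
 3  0  1  1  1  1  1  1  1
11  0  1  1  1  1  1  1  1
 4  0  1  1  1  1  1  1  1
 9  0  1  1  1  1  1  1  2
dp[6][7] = 2. One LCS (by backtracking along matches): 3, 9.

2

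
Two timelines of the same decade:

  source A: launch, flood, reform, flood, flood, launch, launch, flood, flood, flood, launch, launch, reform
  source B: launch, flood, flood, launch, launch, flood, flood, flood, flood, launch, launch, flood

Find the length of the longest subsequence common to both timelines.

10

Taking launch (source A #1, source B #1); then flood (source A #4, source B #2); then flood (source A #5, source B #3); then launch (source A #6, source B #4); then launch (source A #7, source B #5); then flood (source A #8, source B #7); then flood (source A #9, source B #8); then flood (source A #10, source B #9); then launch (source A #11, source B #10); then launch (source A #12, source B #11) gives a common subsequence of length 10. Since dp[13][12] = 10, nothing longer is possible.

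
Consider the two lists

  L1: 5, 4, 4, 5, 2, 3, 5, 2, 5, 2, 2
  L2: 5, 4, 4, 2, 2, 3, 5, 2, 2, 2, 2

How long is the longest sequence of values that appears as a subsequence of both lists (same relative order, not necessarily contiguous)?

One common subsequence of length 9: 5 [1,1], 4 [2,2], 4 [3,3], 2 [5,5], 3 [6,6], 5 [7,7], 2 [8,9], 2 [10,10], 2 [11,11]. dp[11][11] = 9 confirms this is the maximum.

9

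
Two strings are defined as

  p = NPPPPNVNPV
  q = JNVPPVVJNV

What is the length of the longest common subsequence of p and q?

6

Pick N (p #1, q #2), then P (p #2, q #4), then P (p #3, q #5), then V (p #7, q #7), then N (p #8, q #9), then V (p #10, q #10); all 6 characters appear in both, in order, and the DP table's final entry dp[10][10] is also 6, so no common subsequence is longer.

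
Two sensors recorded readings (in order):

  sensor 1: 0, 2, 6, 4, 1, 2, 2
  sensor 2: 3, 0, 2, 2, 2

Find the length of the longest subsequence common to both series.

Let dp[i][j] be the LCS length of the first i values of sensor 1 and the first j values of sensor 2. dp[i][j] = dp[i-1][j-1]+1 when the i-th and j-th values match, else max(dp[i-1][j], dp[i][j-1]).
    ·  3  0  2  2  2
 ·  0  0  0  0  0  0
 0  0  0  1  1  1  1
 2  0  0  1  2  2  2
 6  0  0  1  2  2  2
 4  0  0  1  2  2  2
 1  0  0  1  2  2  2
 2  0  0  1  2  3  3
 2  0  0  1  2  3  4
dp[7][5] = 4. One LCS (by backtracking along matches): 0, 2, 2, 2.

4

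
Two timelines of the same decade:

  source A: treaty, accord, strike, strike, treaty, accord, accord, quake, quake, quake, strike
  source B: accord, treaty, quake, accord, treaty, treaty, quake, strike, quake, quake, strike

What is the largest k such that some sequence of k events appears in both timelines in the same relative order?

Pick treaty (source A #1, source B #2); then accord (source A #2, source B #4); then treaty (source A #5, source B #6); then quake (source A #8, source B #7); then quake (source A #9, source B #9); then quake (source A #10, source B #10); then strike (source A #11, source B #11); all 7 events appear in both, in order, and the DP table's final entry dp[11][11] is also 7, so no common subsequence is longer.

7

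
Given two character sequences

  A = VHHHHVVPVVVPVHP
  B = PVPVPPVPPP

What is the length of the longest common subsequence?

6

Let dp[i][j] be the LCS length of the first i characters of A and the first j characters of B. dp[i][j] = dp[i-1][j-1]+1 when the i-th and j-th characters match, else max(dp[i-1][j], dp[i][j-1]).
    ·  P  V  P  V  P  P  V  P  P  P
 ·  0  0  0  0  0  0  0  0  0  0  0
 V  0  0  1  1  1  1  1  1  1  1  1
 H  0  0  1  1  1  1  1  1  1  1  1
 H  0  0  1  1  1  1  1  1  1  1  1
 H  0  0  1  1  1  1  1  1  1  1  1
 H  0  0  1  1  1  1  1  1  1  1  1
 V  0  0  1  1  2  2  2  2  2  2  2
 V  0  0  1  1  2  2  2  3  3  3  3
 P  0  1  1  2  2  3  3  3  4  4  4
 V  0  1  2  2  3  3  3  4  4  4  4
 V  0  1  2  2  3  3  3  4  4  4  4
 V  0  1  2  2  3  3  3  4  4  4  4
 P  0  1  2  3  3  4  4  4  5  5  5
 V  0  1  2  3  4  4  4  5  5  5  5
 H  0  1  2  3  4  4  4  5  5  5  5
 P  0  1  2  3  4  5  5  5  6  6  6
dp[15][10] = 6. One LCS (by backtracking along matches): VVVPPP.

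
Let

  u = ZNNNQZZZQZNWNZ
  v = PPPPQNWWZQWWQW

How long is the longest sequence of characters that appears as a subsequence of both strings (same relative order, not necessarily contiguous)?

4

One common subsequence of length 4: Z (u #1, v #9), then Q (u #5, v #10), then Q (u #9, v #13), then W (u #12, v #14). Since dp[14][14] = 4, nothing longer is possible.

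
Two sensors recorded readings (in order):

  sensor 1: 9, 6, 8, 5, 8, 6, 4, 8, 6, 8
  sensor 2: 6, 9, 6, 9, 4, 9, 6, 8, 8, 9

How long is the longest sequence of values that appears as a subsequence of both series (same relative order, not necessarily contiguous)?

Taking 9 at sensor 1[1]=sensor 2[2], 6 at sensor 1[2]=sensor 2[3], 6 at sensor 1[6]=sensor 2[7], 8 at sensor 1[8]=sensor 2[8], 8 at sensor 1[10]=sensor 2[9] gives a common subsequence of length 5. The LCS DP gives dp[10][10] = 5, so this is optimal.

5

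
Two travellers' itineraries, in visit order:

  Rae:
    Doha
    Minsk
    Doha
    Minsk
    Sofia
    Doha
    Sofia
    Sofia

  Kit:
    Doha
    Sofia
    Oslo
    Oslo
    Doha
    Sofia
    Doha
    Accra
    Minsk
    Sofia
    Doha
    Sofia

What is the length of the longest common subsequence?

One common subsequence of length 6: Doha [1,5] → Doha [3,7] → Minsk [4,9] → Sofia [5,10] → Doha [6,11] → Sofia [8,12]. Since dp[8][12] = 6, nothing longer is possible.

6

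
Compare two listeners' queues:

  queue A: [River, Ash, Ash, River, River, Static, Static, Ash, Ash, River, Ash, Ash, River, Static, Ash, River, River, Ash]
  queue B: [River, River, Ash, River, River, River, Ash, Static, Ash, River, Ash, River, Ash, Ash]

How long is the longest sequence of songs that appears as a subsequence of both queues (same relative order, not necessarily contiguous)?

11

One common subsequence of length 11: River (queue A #1, queue B #2), then Ash (queue A #2, queue B #3), then River (queue A #4, queue B #5), then River (queue A #5, queue B #6), then Static (queue A #7, queue B #8), then Ash (queue A #9, queue B #9), then River (queue A #10, queue B #10), then Ash (queue A #12, queue B #11), then River (queue A #13, queue B #12), then Ash (queue A #15, queue B #13), then Ash (queue A #18, queue B #14), and the DP table's final entry dp[18][14] is also 11, so no common subsequence is longer.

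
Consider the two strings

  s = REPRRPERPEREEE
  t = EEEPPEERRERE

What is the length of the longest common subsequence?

8

One common subsequence of length 8: E [2,3]; then P [3,4]; then P [6,5]; then E [7,7]; then R [8,9]; then E [10,10]; then R [11,11]; then E [14,12], and the DP table's final entry dp[14][12] is also 8, so no common subsequence is longer.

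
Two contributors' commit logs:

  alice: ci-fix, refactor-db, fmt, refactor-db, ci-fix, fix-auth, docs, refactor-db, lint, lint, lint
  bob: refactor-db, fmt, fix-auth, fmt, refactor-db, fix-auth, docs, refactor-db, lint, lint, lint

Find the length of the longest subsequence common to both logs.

Pick refactor-db [2,1] → fmt [3,4] → refactor-db [4,5] → fix-auth [6,6] → docs [7,7] → refactor-db [8,8] → lint [9,9] → lint [10,10] → lint [11,11]; all 9 commits appear in both, in order, and the DP table's final entry dp[11][11] is also 9, so no common subsequence is longer.

9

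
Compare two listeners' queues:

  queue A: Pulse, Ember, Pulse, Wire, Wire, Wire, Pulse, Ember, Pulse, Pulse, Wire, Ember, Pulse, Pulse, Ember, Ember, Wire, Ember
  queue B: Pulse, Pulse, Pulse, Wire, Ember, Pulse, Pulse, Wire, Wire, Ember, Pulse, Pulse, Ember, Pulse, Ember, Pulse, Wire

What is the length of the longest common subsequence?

One common subsequence of length 13: Pulse at queue A[1]=queue B[2], then Pulse at queue A[3]=queue B[3], then Wire at queue A[6]=queue B[4], then Ember at queue A[8]=queue B[5], then Pulse at queue A[9]=queue B[6], then Pulse at queue A[10]=queue B[7], then Wire at queue A[11]=queue B[9], then Ember at queue A[12]=queue B[10], then Pulse at queue A[13]=queue B[11], then Pulse at queue A[14]=queue B[12], then Ember at queue A[15]=queue B[13], then Ember at queue A[16]=queue B[15], then Wire at queue A[17]=queue B[17]. Since dp[18][17] = 13, nothing longer is possible.

13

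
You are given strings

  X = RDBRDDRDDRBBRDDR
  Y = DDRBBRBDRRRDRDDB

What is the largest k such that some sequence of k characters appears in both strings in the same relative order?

Pick R at X[1]=Y[3]; then B at X[3]=Y[5]; then R at X[4]=Y[6]; then D at X[5]=Y[8]; then D at X[6]=Y[12]; then R at X[7]=Y[13]; then D at X[8]=Y[14]; then D at X[9]=Y[15]; then B at X[12]=Y[16]; all 9 characters appear in both, in order, and the DP table's final entry dp[16][16] is also 9, so no common subsequence is longer.

9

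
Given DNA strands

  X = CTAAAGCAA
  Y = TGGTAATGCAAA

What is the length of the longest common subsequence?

Pick T [2,4], A [3,5], A [4,6], G [6,8], C [7,9], A [8,11], A [9,12]; all 7 bases appear in both, in order. dp[9][12] = 7 confirms this is the maximum.

7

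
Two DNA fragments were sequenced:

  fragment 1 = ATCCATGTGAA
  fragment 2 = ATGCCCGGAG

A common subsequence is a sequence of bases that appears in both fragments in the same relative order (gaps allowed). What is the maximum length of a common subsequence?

Let dp[i][j] be the LCS length of the first i bases of fragment 1 and the first j bases of fragment 2. dp[i][j] = dp[i-1][j-1]+1 when the i-th and j-th bases match, else max(dp[i-1][j], dp[i][j-1]).
    ·  A  T  G  C  C  C  G  G  A  G
 ·  0  0  0  0  0  0  0  0  0  0  0
 A  0  1  1  1  1  1  1  1  1  1  1
 T  0  1  2  2  2  2  2  2  2  2  2
 C  0  1  2  2  3  3  3  3  3  3  3
 C  0  1  2  2  3  4  4  4  4  4  4
 A  0  1  2  2  3  4  4  4  4  5  5
 T  0  1  2  2  3  4  4  4  4  5  5
 G  0  1  2  3  3  4  4  5  5  5  6
 T  0  1  2  3  3  4  4  5  5  5  6
 G  0  1  2  3  3  4  4  5  6  6  6
 A  0  1  2  3  3  4  4  5  6  7  7
 A  0  1  2  3  3  4  4  5  6  7  7
dp[11][10] = 7. One LCS (by backtracking along matches): ATCCGGA.

7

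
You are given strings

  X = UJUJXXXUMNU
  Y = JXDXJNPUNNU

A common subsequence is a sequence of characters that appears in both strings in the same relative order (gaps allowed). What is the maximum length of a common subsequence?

6

One common subsequence of length 6: J at X[4]=Y[1] → X at X[5]=Y[2] → X at X[6]=Y[4] → U at X[8]=Y[8] → N at X[10]=Y[10] → U at X[11]=Y[11]. Since dp[11][11] = 6, nothing longer is possible.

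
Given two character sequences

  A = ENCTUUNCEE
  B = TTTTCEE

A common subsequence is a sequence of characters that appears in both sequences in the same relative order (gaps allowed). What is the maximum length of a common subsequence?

Let dp[i][j] be the LCS length of the first i characters of A and the first j characters of B. dp[i][j] = dp[i-1][j-1]+1 when the i-th and j-th characters match, else max(dp[i-1][j], dp[i][j-1]).
    ·  T  T  T  T  C  E  E
 ·  0  0  0  0  0  0  0  0
 E  0  0  0  0  0  0  1  1
 N  0  0  0  0  0  0  1  1
 C  0  0  0  0  0  1  1  1
 T  0  1  1  1  1  1  1  1
 U  0  1  1  1  1  1  1  1
 U  0  1  1  1  1  1  1  1
 N  0  1  1  1  1  1  1  1
 C  0  1  1  1  1  2  2  2
 E  0  1  1  1  1  2  3  3
 E  0  1  1  1  1  2  3  4
dp[10][7] = 4. One LCS (by backtracking along matches): TCEE.

4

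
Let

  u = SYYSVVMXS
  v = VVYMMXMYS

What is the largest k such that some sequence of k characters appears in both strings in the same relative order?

Let dp[i][j] be the LCS length of the first i characters of u and the first j characters of v. dp[i][j] = dp[i-1][j-1]+1 when the i-th and j-th characters match, else max(dp[i-1][j], dp[i][j-1]).
    ·  V  V  Y  M  M  X  M  Y  S
 ·  0  0  0  0  0  0  0  0  0  0
 S  0  0  0  0  0  0  0  0  0  1
 Y  0  0  0  1  1  1  1  1  1  1
 Y  0  0  0  1  1  1  1  1  2  2
 S  0  0  0  1  1  1  1  1  2  3
 V  0  1  1  1  1  1  1  1  2  3
 V  0  1  2  2  2  2  2  2  2  3
 M  0  1  2  2  3  3  3  3  3  3
 X  0  1  2  2  3  3  4  4  4  4
 S  0  1  2  2  3  3  4  4  4  5
dp[9][9] = 5. One LCS (by backtracking along matches): VVMXS.

5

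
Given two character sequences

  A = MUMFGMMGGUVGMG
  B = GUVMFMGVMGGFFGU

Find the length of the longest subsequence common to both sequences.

One common subsequence of length 8: U at A[2]=B[2]; then M at A[3]=B[4]; then F at A[4]=B[5]; then G at A[5]=B[7]; then M at A[6]=B[9]; then G at A[8]=B[11]; then G at A[9]=B[14]; then U at A[10]=B[15]. Since dp[14][15] = 8, nothing longer is possible.

8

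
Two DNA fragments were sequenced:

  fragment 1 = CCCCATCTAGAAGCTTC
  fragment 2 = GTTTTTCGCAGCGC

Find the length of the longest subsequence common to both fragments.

One common subsequence of length 7: T at fragment 1[6]=fragment 2[6]; then C at fragment 1[7]=fragment 2[7]; then G at fragment 1[10]=fragment 2[8]; then A at fragment 1[12]=fragment 2[10]; then G at fragment 1[13]=fragment 2[11]; then C at fragment 1[14]=fragment 2[12]; then C at fragment 1[17]=fragment 2[14]. dp[17][14] = 7 confirms this is the maximum.

7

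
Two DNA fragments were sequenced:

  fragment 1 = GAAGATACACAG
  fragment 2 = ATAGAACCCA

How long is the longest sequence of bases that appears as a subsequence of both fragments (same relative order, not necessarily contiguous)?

Let dp[i][j] be the LCS length of the first i bases of fragment 1 and the first j bases of fragment 2. dp[i][j] = dp[i-1][j-1]+1 when the i-th and j-th bases match, else max(dp[i-1][j], dp[i][j-1]).
    ·  A  T  A  G  A  A  C  C  C  A
 ·  0  0  0  0  0  0  0  0  0  0  0
 G  0  0  0  0  1  1  1  1  1  1  1
 A  0  1  1  1  1  2  2  2  2  2  2
 A  0  1  1  2  2  2  3  3  3  3  3
 G  0  1  1  2  3  3  3  3  3  3  3
 A  0  1  1  2  3  4  4  4  4  4  4
 T  0  1  2  2  3  4  4  4  4  4  4
 A  0  1  2  3  3  4  5  5  5  5  5
 C  0  1  2  3  3  4  5  6  6  6  6
 A  0  1  2  3  3  4  5  6  6  6  7
 C  0  1  2  3  3  4  5  6  7  7  7
 A  0  1  2  3  3  4  5  6  7  7  8
 G  0  1  2  3  4  4  5  6  7  7  8
dp[12][10] = 8. One LCS (by backtracking along matches): AAGAACCA.

8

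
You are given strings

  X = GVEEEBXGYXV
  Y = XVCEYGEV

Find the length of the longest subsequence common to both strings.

4

Let dp[i][j] be the LCS length of the first i characters of X and the first j characters of Y. dp[i][j] = dp[i-1][j-1]+1 when the i-th and j-th characters match, else max(dp[i-1][j], dp[i][j-1]).
    ·  X  V  C  E  Y  G  E  V
 ·  0  0  0  0  0  0  0  0  0
 G  0  0  0  0  0  0  1  1  1
 V  0  0  1  1  1  1  1  1  2
 E  0  0  1  1  2  2  2  2  2
 E  0  0  1  1  2  2  2  3  3
 E  0  0  1  1  2  2  2  3  3
 B  0  0  1  1  2  2  2  3  3
 X  0  1  1  1  2  2  2  3  3
 G  0  1  1  1  2  2  3  3  3
 Y  0  1  1  1  2  3  3  3  3
 X  0  1  1  1  2  3  3  3  3
 V  0  1  2  2  2  3  3  3  4
dp[11][8] = 4. One LCS (by backtracking along matches): VEEV.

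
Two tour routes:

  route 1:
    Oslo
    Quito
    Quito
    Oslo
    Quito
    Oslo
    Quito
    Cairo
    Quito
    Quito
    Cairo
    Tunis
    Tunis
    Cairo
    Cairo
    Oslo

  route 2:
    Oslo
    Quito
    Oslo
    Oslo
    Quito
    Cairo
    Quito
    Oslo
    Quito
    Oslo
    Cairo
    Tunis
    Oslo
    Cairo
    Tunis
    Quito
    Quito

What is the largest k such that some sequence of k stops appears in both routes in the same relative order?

11

One common subsequence of length 11: Oslo at route 1[1]=route 2[1], then Quito at route 1[3]=route 2[2], then Oslo at route 1[4]=route 2[3], then Oslo at route 1[6]=route 2[4], then Quito at route 1[7]=route 2[5], then Cairo at route 1[8]=route 2[6], then Quito at route 1[9]=route 2[7], then Quito at route 1[10]=route 2[9], then Cairo at route 1[11]=route 2[11], then Tunis at route 1[12]=route 2[12], then Tunis at route 1[13]=route 2[15]. The LCS DP gives dp[16][17] = 11, so this is optimal.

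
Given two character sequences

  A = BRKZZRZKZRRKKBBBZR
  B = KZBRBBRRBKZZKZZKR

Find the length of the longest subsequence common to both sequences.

Pick B at A[1]=B[6], then R at A[2]=B[8], then K at A[3]=B[10], then Z at A[4]=B[11], then Z at A[5]=B[12], then Z at A[7]=B[14], then Z at A[9]=B[15], then K at A[13]=B[16], then R at A[18]=B[17]; all 9 characters appear in both, in order. The LCS DP gives dp[18][17] = 9, so this is optimal.

9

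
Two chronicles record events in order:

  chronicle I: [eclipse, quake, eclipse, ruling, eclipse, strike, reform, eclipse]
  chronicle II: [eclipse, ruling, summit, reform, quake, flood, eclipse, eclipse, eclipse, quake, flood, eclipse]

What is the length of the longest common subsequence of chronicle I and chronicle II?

Pick eclipse (chronicle I #1, chronicle II #1), then quake (chronicle I #2, chronicle II #5), then eclipse (chronicle I #3, chronicle II #8), then eclipse (chronicle I #5, chronicle II #9), then eclipse (chronicle I #8, chronicle II #12); all 5 events appear in both, in order. dp[8][12] = 5 confirms this is the maximum.

5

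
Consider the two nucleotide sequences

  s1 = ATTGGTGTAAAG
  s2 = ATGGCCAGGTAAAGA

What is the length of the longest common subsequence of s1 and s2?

Pick A [1,1] → T [2,2] → G [4,4] → G [5,8] → G [7,9] → T [8,10] → A [9,11] → A [10,12] → A [11,13] → G [12,14]; all 10 bases appear in both, in order. Since dp[12][15] = 10, nothing longer is possible.

10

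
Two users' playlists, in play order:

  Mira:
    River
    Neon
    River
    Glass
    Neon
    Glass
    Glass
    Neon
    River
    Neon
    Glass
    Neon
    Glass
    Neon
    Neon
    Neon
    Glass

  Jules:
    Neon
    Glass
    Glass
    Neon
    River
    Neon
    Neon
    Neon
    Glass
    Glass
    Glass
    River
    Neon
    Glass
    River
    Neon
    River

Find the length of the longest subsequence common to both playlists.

10

Taking Neon at Mira[5]=Jules[1], Glass at Mira[6]=Jules[2], Glass at Mira[7]=Jules[3], Neon at Mira[8]=Jules[4], River at Mira[9]=Jules[5], Neon at Mira[10]=Jules[8], Glass at Mira[11]=Jules[11], Neon at Mira[12]=Jules[13], Glass at Mira[13]=Jules[14], Neon at Mira[14]=Jules[16] gives a common subsequence of length 10. The LCS DP gives dp[17][17] = 10, so this is optimal.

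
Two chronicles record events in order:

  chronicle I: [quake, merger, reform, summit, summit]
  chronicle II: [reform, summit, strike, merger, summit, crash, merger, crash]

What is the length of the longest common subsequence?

3

One common subsequence of length 3: reform at chronicle I[3]=chronicle II[1] → summit at chronicle I[4]=chronicle II[2] → summit at chronicle I[5]=chronicle II[5], and the DP table's final entry dp[5][8] is also 3, so no common subsequence is longer.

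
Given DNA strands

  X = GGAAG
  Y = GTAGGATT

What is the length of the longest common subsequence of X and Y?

3

Taking G [1,4], then G [2,5], then A [3,6] gives a common subsequence of length 3. Since dp[5][8] = 3, nothing longer is possible.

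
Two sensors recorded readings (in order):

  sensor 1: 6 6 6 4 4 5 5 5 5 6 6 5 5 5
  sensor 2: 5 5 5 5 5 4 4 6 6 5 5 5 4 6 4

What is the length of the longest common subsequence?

Match 5 at sensor 1[6]=sensor 2[2] → 5 at sensor 1[7]=sensor 2[3] → 5 at sensor 1[8]=sensor 2[4] → 5 at sensor 1[9]=sensor 2[5] → 6 at sensor 1[10]=sensor 2[8] → 6 at sensor 1[11]=sensor 2[9] → 5 at sensor 1[12]=sensor 2[10] → 5 at sensor 1[13]=sensor 2[11] → 5 at sensor 1[14]=sensor 2[12] — 9 values in the same relative order in both. Since dp[14][15] = 9, nothing longer is possible.

9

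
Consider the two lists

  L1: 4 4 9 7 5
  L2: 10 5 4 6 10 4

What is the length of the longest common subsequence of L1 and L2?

Taking 4 at L1[1]=L2[3]; then 4 at L1[2]=L2[6] gives a common subsequence of length 2. Since dp[5][6] = 2, nothing longer is possible.

2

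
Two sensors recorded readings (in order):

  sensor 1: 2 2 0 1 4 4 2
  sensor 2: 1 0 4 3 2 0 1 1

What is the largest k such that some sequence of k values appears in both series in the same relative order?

3

Let dp[i][j] be the LCS length of the first i values of sensor 1 and the first j values of sensor 2. dp[i][j] = dp[i-1][j-1]+1 when the i-th and j-th values match, else max(dp[i-1][j], dp[i][j-1]).
    ·  1  0  4  3  2  0  1  1
 ·  0  0  0  0  0  0  0  0  0
 2  0  0  0  0  0  1  1  1  1
 2  0  0  0  0  0  1  1  1  1
 0  0  0  1  1  1  1  2  2  2
 1  0  1  1  1  1  1  2  3  3
 4  0  1  1  2  2  2  2  3  3
 4  0  1  1  2  2  2  2  3  3
 2  0  1  1  2  2  3  3  3  3
dp[7][8] = 3. One LCS (by backtracking along matches): 2, 0, 1.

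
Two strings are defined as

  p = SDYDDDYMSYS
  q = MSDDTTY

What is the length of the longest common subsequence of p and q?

Let dp[i][j] be the LCS length of the first i characters of p and the first j characters of q. dp[i][j] = dp[i-1][j-1]+1 when the i-th and j-th characters match, else max(dp[i-1][j], dp[i][j-1]).
    ·  M  S  D  D  T  T  Y
 ·  0  0  0  0  0  0  0  0
 S  0  0  1  1  1  1  1  1
 D  0  0  1  2  2  2  2  2
 Y  0  0  1  2  2  2  2  3
 D  0  0  1  2  3  3  3  3
 D  0  0  1  2  3  3  3  3
 D  0  0  1  2  3  3  3  3
 Y  0  0  1  2  3  3  3  4
 M  0  1  1  2  3  3  3  4
 S  0  1  2  2  3  3  3  4
 Y  0  1  2  2  3  3  3  4
 S  0  1  2  2  3  3  3  4
dp[11][7] = 4. One LCS (by backtracking along matches): SDDY.

4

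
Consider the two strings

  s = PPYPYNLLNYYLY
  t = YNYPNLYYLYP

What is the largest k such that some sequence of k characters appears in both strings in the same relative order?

8

Match Y [3,3]; then P [4,4]; then N [6,5]; then L [8,6]; then Y [10,7]; then Y [11,8]; then L [12,9]; then Y [13,10] — 8 characters in the same relative order in both, and the DP table's final entry dp[13][11] is also 8, so no common subsequence is longer.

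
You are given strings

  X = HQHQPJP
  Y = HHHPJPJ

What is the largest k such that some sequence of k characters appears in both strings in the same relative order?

5

Let dp[i][j] be the LCS length of the first i characters of X and the first j characters of Y. dp[i][j] = dp[i-1][j-1]+1 when the i-th and j-th characters match, else max(dp[i-1][j], dp[i][j-1]).
    ·  H  H  H  P  J  P  J
 ·  0  0  0  0  0  0  0  0
 H  0  1  1  1  1  1  1  1
 Q  0  1  1  1  1  1  1  1
 H  0  1  2  2  2  2  2  2
 Q  0  1  2  2  2  2  2  2
 P  0  1  2  2  3  3  3  3
 J  0  1  2  2  3  4  4  4
 P  0  1  2  2  3  4  5  5
dp[7][7] = 5. One LCS (by backtracking along matches): HHPJP.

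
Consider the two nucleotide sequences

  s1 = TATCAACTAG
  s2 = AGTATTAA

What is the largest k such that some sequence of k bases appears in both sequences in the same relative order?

5

One common subsequence of length 5: T [1,3], then A [2,4], then T [3,6], then A [6,7], then A [9,8]. The LCS DP gives dp[10][8] = 5, so this is optimal.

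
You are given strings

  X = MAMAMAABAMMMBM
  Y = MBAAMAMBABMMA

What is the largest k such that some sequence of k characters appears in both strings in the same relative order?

9

Taking M at X[1]=Y[1], A at X[2]=Y[4], M at X[3]=Y[5], A at X[4]=Y[6], M at X[5]=Y[7], A at X[7]=Y[9], B at X[8]=Y[10], M at X[10]=Y[11], M at X[11]=Y[12] gives a common subsequence of length 9. Since dp[14][13] = 9, nothing longer is possible.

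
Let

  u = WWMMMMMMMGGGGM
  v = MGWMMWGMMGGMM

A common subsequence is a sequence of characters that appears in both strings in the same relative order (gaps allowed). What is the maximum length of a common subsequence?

8

Taking W at u[2]=v[3], M at u[3]=v[4], M at u[4]=v[5], M at u[8]=v[8], M at u[9]=v[9], G at u[10]=v[10], G at u[11]=v[11], M at u[14]=v[13] gives a common subsequence of length 8. Since dp[14][13] = 8, nothing longer is possible.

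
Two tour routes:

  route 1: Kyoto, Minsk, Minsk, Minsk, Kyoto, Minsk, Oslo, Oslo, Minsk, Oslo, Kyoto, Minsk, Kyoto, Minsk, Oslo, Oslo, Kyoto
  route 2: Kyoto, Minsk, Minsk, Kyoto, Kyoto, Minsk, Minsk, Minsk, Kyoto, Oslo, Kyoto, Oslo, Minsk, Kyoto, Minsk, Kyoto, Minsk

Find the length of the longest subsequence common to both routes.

Taking Kyoto [1,5], Minsk [2,6], Minsk [3,7], Minsk [4,8], Kyoto [5,9], Oslo [7,10], Oslo [8,12], Minsk [9,13], Kyoto [11,14], Minsk [12,15], Kyoto [13,16], Minsk [14,17] gives a common subsequence of length 12. Since dp[17][17] = 12, nothing longer is possible.

12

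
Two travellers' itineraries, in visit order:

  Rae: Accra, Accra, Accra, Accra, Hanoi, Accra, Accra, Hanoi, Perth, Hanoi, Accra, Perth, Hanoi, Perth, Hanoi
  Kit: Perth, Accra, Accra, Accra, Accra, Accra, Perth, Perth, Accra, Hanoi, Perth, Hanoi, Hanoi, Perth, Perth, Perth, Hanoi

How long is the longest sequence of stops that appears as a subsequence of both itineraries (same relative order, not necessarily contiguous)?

12

One common subsequence of length 12: Accra [1,2], then Accra [2,3], then Accra [3,4], then Accra [4,5], then Accra [6,6], then Accra [7,9], then Hanoi [8,10], then Perth [9,11], then Hanoi [10,13], then Perth [12,15], then Perth [14,16], then Hanoi [15,17], and the DP table's final entry dp[15][17] is also 12, so no common subsequence is longer.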